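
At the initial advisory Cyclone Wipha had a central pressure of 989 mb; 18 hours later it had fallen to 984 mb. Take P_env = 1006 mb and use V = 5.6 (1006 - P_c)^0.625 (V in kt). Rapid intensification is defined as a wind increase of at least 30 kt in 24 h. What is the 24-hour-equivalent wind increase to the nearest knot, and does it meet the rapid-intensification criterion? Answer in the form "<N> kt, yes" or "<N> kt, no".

V₁: ΔP = 17, V ≈ 5.6 × 17^0.625 ≈ 32.90 kt.
V₂: ΔP = 22, V ≈ 5.6 × 22^0.625 ≈ 38.65 kt.
ΔV over 18 h = 5.75 kt → 24 h equivalent = 5.75 × 24/18 ≈ 7.67 kt.
8 kt < 30 kt ⇒ not rapid intensification.

8 kt, no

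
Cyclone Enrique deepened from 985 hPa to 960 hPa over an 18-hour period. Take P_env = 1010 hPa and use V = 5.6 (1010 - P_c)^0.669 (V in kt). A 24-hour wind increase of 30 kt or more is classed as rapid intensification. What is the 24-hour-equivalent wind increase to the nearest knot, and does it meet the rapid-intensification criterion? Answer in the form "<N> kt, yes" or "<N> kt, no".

V₁: ΔP = 25, V ≈ 5.6 × 25^0.669 ≈ 48.24 kt.
V₂: ΔP = 50, V ≈ 5.6 × 50^0.669 ≈ 76.70 kt.
ΔV over 18 h = 28.46 kt → 24 h equivalent = 28.46 × 24/18 ≈ 37.95 kt.
38 kt ≥ 30 kt ⇒ rapid intensification.

38 kt, yes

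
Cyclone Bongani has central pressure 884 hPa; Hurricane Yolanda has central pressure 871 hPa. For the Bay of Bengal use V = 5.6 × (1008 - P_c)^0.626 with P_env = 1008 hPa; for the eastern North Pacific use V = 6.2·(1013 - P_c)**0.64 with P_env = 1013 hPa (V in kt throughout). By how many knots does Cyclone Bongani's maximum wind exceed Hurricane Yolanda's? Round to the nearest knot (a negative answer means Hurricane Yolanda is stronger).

Cyclone Bongani: ΔP = 124; V ≈ 5.6 × 124^0.626 ≈ 114.46 kt.
Hurricane Yolanda: ΔP = 142; V ≈ 6.2 × 142^0.64 ≈ 147.86 kt.
Difference ≈ 114.46 − 147.86 = -33.40 → -33 kt.

-33 kt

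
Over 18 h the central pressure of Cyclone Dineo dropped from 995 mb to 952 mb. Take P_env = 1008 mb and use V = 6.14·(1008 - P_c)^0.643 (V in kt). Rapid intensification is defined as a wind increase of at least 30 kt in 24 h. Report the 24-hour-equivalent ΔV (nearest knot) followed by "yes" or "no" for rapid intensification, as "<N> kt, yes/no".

66 kt, yes

V₁: ΔP = 13, V ≈ 6.14 × 13^0.643 ≈ 31.95 kt.
V₂: ΔP = 56, V ≈ 6.14 × 56^0.643 ≈ 81.71 kt.
ΔV over 18 h = 49.76 kt → 24 h equivalent = 49.76 × 24/18 ≈ 66.35 kt.
66 kt ≥ 30 kt ⇒ rapid intensification.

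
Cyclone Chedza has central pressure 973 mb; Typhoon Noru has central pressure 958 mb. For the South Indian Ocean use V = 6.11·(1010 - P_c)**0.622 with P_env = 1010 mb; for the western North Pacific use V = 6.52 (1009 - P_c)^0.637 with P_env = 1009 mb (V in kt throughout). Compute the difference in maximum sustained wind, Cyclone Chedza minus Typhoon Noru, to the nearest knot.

-22 kt

Cyclone Chedza: ΔP = 37; V ≈ 6.11 × 37^0.622 ≈ 57.74 kt.
Typhoon Noru: ΔP = 51; V ≈ 6.52 × 51^0.637 ≈ 79.79 kt.
Difference ≈ 57.74 − 79.79 = -22.05 → -22 kt.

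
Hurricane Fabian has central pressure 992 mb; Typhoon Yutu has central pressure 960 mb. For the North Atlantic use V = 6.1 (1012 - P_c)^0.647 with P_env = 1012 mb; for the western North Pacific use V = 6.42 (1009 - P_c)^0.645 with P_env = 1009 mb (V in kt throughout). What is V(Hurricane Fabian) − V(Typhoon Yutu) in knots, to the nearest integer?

-37 kt

Hurricane Fabian: ΔP = 20; V ≈ 6.1 × 20^0.647 ≈ 42.37 kt.
Typhoon Yutu: ΔP = 49; V ≈ 6.42 × 49^0.645 ≈ 79.02 kt.
Difference ≈ 42.37 − 79.02 = -36.65 → -37 kt.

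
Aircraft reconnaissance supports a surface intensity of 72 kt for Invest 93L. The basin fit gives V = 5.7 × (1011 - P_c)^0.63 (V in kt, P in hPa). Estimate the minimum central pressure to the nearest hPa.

ΔP = (V / 5.7)^(1/0.63) = (72/5.7)^1.587.
72/5.7 = 12.632; 12.632^1.587 ≈ 56.02 hPa.
P_c = 1011 − 56.02 = 954.98 ≈ 955 hPa.

955 hPa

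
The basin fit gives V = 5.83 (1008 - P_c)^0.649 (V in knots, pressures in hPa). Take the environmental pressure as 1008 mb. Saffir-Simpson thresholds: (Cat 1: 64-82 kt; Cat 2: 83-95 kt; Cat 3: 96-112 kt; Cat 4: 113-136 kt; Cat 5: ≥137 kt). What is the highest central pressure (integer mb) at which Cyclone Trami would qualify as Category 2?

948 mb

Category 2 begins at V = 83 kt.
Required ΔP = (83/5.83)^(1/0.649) = 14.237^1.541 ≈ 59.87 mb.
P_c ≤ 1008 − 59.87 = 948.13, so the highest integer P_c is 948 mb.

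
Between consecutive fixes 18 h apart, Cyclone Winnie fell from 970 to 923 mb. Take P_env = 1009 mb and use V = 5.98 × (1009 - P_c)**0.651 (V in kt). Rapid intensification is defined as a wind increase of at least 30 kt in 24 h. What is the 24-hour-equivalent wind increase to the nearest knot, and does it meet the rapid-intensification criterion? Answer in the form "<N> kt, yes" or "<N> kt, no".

58 kt, yes

V₁: ΔP = 39, V ≈ 5.98 × 39^0.651 ≈ 64.94 kt.
V₂: ΔP = 86, V ≈ 5.98 × 86^0.651 ≈ 108.66 kt.
ΔV over 18 h = 43.72 kt → 24 h equivalent = 43.72 × 24/18 ≈ 58.29 kt.
58 kt ≥ 30 kt ⇒ rapid intensification.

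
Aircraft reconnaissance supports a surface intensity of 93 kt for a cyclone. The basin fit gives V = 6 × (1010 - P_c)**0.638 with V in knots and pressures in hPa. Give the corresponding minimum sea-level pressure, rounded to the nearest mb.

ΔP = (V / 6)^(1/0.638) = (93/6)^1.567.
93/6 = 15.500; 15.500^1.567 ≈ 73.40 mb.
P_c = 1010 − 73.40 = 936.60 ≈ 937 mb.

937 mb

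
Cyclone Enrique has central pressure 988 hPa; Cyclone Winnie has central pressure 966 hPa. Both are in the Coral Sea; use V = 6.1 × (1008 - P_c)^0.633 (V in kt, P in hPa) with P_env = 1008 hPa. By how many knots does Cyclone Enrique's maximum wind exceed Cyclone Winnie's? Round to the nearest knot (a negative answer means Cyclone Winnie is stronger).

-24 kt

Cyclone Enrique: ΔP = 20; V ≈ 6.1 × 20^0.633 ≈ 40.63 kt.
Cyclone Winnie: ΔP = 42; V ≈ 6.1 × 42^0.633 ≈ 64.99 kt.
Difference ≈ 40.63 − 64.99 = -24.36 → -24 kt.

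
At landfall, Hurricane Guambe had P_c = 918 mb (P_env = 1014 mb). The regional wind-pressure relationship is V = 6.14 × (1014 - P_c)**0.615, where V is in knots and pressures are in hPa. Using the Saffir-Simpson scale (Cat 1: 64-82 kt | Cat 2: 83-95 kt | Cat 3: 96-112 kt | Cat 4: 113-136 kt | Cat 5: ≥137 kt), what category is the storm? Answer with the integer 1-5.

3

ΔP = 1014 − 918 = 96 mb.
V ≈ 6.14 × 96^0.615 = 6.14 × 16.56 ≈ 102 kt.
102 kt falls in the Category 3 band.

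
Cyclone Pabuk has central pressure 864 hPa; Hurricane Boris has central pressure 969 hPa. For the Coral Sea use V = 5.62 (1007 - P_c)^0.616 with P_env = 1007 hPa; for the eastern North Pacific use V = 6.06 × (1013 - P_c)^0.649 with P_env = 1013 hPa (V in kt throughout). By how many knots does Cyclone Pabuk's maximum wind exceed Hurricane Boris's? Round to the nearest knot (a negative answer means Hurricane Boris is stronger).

49 kt

Cyclone Pabuk: ΔP = 143; V ≈ 5.62 × 143^0.616 ≈ 119.52 kt.
Hurricane Boris: ΔP = 44; V ≈ 6.06 × 44^0.649 ≈ 70.64 kt.
Difference ≈ 119.52 − 70.64 = 48.88 → 49 kt.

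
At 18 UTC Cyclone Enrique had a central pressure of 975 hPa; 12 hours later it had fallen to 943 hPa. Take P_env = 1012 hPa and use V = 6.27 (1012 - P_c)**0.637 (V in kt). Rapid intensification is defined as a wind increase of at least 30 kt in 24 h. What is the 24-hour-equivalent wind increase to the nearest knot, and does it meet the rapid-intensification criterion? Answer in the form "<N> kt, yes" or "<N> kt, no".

61 kt, yes

V₁: ΔP = 37, V ≈ 6.27 × 37^0.637 ≈ 62.55 kt.
V₂: ΔP = 69, V ≈ 6.27 × 69^0.637 ≈ 93.03 kt.
ΔV over 12 h = 30.48 kt → 24 h equivalent = 30.48 × 24/12 ≈ 60.96 kt.
61 kt ≥ 30 kt ⇒ rapid intensification.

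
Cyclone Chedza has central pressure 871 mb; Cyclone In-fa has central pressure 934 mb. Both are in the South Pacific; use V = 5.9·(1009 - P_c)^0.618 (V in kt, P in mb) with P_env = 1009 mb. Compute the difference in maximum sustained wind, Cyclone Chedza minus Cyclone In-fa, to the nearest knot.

Cyclone Chedza: ΔP = 138; V ≈ 5.9 × 138^0.618 ≈ 123.96 kt.
Cyclone In-fa: ΔP = 75; V ≈ 5.9 × 75^0.618 ≈ 85.04 kt.
Difference ≈ 123.96 − 85.04 = 38.92 → 39 kt.

39 kt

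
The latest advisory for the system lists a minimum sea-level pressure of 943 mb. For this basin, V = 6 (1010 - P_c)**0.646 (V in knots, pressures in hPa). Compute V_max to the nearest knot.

91 kt

ΔP = 1010 − 943 = 67 mb.
67^0.646 ≈ 15.123.
V ≈ 6 × 15.123 ≈ 90.7 kt.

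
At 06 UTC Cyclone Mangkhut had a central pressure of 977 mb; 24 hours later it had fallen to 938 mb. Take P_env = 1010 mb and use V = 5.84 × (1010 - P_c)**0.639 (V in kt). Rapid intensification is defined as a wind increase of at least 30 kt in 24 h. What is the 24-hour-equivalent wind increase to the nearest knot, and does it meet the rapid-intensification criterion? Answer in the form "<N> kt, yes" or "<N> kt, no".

V₁: ΔP = 33, V ≈ 5.84 × 33^0.639 ≈ 54.54 kt.
V₂: ΔP = 72, V ≈ 5.84 × 72^0.639 ≈ 89.79 kt.
ΔV over 24 h = 35.25 kt → 24 h equivalent = 35.25 × 24/24 ≈ 35.25 kt.
35 kt ≥ 30 kt ⇒ rapid intensification.

35 kt, yes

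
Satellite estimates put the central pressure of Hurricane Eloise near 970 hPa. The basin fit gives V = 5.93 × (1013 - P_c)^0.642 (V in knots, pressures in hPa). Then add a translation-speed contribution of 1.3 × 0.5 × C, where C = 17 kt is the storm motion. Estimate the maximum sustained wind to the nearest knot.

77 kt

ΔP = 1013 − 970 = 43 hPa.
43^0.642 ≈ 11.186.
V ≈ 5.93 × 11.186 ≈ 66.3 kt.
Translation term: 1.3 × 0.5 × 17 = 11.05 kt.
Corrected V ≈ 77.35 kt → 77 kt.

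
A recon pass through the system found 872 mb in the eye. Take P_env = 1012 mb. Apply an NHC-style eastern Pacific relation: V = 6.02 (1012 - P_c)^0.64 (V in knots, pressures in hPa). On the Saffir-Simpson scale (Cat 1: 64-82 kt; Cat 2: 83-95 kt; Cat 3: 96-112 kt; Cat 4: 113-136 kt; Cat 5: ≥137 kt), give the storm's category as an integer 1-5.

5

ΔP = 1012 − 872 = 140 mb.
V ≈ 6.02 × 140^0.64 = 6.02 × 23.63 ≈ 142 kt.
142 kt falls in the Category 5 band.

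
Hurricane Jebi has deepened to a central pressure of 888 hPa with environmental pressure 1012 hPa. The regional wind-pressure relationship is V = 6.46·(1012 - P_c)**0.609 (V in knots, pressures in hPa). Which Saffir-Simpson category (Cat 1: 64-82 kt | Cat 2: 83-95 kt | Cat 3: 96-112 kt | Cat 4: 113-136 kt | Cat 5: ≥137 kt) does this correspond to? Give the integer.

4

ΔP = 1012 − 888 = 124 hPa.
V ≈ 6.46 × 124^0.609 = 6.46 × 18.83 ≈ 122 kt.
122 kt falls in the Category 4 band.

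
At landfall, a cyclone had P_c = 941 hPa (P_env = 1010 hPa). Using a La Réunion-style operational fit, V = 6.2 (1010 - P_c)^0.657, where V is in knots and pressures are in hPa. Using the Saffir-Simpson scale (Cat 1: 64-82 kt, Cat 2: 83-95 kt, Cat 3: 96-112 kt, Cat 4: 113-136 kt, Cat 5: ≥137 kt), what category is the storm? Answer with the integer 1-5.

ΔP = 1010 − 941 = 69 hPa.
V ≈ 6.2 × 69^0.657 = 6.2 × 16.15 ≈ 100 kt.
100 kt falls in the Category 3 band.

3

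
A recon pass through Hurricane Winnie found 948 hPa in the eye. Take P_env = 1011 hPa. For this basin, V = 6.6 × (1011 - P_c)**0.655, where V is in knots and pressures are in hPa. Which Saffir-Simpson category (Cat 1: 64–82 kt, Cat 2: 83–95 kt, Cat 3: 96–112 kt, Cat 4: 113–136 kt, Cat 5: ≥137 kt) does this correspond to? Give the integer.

3

ΔP = 1011 − 948 = 63 hPa.
V ≈ 6.6 × 63^0.655 = 6.6 × 15.09 ≈ 100 kt.
100 kt falls in the Category 3 band.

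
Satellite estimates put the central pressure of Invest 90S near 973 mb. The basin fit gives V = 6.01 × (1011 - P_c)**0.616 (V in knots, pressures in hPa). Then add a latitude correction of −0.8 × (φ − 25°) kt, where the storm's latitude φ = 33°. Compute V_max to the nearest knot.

50 kt

ΔP = 1011 − 973 = 38 mb.
38^0.616 ≈ 9.400.
V ≈ 6.01 × 9.400 ≈ 56.5 kt.
Latitude correction: −0.8 × (33 − 25) = -6.4 kt.
Corrected V ≈ 50.1 kt → 50 kt.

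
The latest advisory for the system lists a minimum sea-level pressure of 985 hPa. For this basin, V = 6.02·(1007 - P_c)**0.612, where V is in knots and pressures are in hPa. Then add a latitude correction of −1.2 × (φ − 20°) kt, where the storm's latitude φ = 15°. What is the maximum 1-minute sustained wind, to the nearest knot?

46 kt

ΔP = 1007 − 985 = 22 hPa.
22^0.612 ≈ 6.631.
V ≈ 6.02 × 6.631 ≈ 39.9 kt.
Latitude correction: −1.2 × (15 − 20) = 6 kt.
Corrected V ≈ 45.9 kt → 46 kt.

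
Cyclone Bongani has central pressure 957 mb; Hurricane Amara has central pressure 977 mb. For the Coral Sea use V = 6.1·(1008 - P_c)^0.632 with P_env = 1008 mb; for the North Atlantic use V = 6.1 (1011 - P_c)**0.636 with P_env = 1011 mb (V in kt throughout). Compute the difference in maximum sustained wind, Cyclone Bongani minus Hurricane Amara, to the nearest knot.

Cyclone Bongani: ΔP = 51; V ≈ 6.1 × 51^0.632 ≈ 73.20 kt.
Hurricane Amara: ΔP = 34; V ≈ 6.1 × 34^0.636 ≈ 57.46 kt.
Difference ≈ 73.20 − 57.46 = 15.74 → 16 kt.

16 kt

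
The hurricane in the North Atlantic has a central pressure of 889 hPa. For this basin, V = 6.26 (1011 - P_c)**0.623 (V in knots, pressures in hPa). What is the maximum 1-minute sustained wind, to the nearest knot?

125 kt

ΔP = 1011 − 889 = 122 hPa.
122^0.623 ≈ 19.944.
V ≈ 6.26 × 19.944 ≈ 124.8 kt.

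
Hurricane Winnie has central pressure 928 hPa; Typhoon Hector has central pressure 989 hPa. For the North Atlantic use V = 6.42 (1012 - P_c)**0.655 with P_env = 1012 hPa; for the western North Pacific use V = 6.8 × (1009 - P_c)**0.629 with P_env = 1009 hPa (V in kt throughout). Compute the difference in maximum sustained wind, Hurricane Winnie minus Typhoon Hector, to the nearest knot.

Hurricane Winnie: ΔP = 84; V ≈ 6.42 × 84^0.655 ≈ 116.93 kt.
Typhoon Hector: ΔP = 20; V ≈ 6.8 × 20^0.629 ≈ 44.76 kt.
Difference ≈ 116.93 − 44.76 = 72.17 → 72 kt.

72 kt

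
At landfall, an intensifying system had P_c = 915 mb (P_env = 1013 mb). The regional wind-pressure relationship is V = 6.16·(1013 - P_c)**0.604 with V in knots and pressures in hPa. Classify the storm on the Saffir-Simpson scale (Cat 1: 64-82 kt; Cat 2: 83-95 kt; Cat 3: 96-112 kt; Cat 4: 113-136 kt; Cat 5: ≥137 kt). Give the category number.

3

ΔP = 1013 − 915 = 98 mb.
V ≈ 6.16 × 98^0.604 = 6.16 × 15.95 ≈ 98 kt.
98 kt falls in the Category 3 band.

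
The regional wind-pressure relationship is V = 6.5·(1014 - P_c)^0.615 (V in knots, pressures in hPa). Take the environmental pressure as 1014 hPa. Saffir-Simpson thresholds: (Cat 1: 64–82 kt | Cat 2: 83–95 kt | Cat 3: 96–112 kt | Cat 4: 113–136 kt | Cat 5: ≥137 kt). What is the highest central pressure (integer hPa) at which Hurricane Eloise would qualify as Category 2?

Category 2 begins at V = 83 kt.
Required ΔP = (83/6.5)^(1/0.615) = 12.769^1.626 ≈ 62.90 hPa.
P_c ≤ 1014 − 62.90 = 951.10, so the highest integer P_c is 951 hPa.

951 hPa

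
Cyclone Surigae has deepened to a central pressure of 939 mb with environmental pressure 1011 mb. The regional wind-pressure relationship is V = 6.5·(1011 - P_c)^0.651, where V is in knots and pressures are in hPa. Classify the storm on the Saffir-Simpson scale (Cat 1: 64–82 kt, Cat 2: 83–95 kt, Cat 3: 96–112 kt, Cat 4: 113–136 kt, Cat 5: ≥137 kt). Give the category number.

3

ΔP = 1011 − 939 = 72 mb.
V ≈ 6.5 × 72^0.651 = 6.5 × 16.19 ≈ 105 kt.
105 kt falls in the Category 3 band.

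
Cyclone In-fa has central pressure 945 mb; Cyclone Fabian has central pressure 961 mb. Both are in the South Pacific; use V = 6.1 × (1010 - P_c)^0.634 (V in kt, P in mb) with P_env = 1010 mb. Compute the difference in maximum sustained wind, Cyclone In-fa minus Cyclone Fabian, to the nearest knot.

14 kt

Cyclone In-fa: ΔP = 65; V ≈ 6.1 × 65^0.634 ≈ 86.04 kt.
Cyclone Fabian: ΔP = 49; V ≈ 6.1 × 49^0.634 ≈ 71.93 kt.
Difference ≈ 86.04 − 71.93 = 14.11 → 14 kt.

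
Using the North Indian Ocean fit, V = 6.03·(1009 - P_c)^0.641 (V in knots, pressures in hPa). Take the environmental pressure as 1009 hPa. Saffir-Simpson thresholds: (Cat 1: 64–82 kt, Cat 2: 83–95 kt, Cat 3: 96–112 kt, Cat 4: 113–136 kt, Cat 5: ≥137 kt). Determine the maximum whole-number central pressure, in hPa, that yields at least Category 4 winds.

912 hPa

Category 4 begins at V = 113 kt.
Required ΔP = (113/6.03)^(1/0.641) = 18.740^1.560 ≈ 96.74 hPa.
P_c ≤ 1009 − 96.74 = 912.26, so the highest integer P_c is 912 hPa.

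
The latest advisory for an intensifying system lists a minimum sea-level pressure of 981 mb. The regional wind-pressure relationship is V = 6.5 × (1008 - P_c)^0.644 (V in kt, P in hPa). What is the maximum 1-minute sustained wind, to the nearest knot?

54 kt

ΔP = 1008 − 981 = 27 mb.
27^0.644 ≈ 8.352.
V ≈ 6.5 × 8.352 ≈ 54.3 kt.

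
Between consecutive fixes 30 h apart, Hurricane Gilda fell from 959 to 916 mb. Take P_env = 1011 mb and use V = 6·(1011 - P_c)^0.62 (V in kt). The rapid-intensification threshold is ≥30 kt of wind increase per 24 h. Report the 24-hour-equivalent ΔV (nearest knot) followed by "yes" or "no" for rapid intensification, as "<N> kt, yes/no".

25 kt, no

V₁: ΔP = 52, V ≈ 6 × 52^0.62 ≈ 69.51 kt.
V₂: ΔP = 95, V ≈ 6 × 95^0.62 ≈ 101.00 kt.
ΔV over 30 h = 31.49 kt → 24 h equivalent = 31.49 × 24/30 ≈ 25.19 kt.
25 kt < 30 kt ⇒ not rapid intensification.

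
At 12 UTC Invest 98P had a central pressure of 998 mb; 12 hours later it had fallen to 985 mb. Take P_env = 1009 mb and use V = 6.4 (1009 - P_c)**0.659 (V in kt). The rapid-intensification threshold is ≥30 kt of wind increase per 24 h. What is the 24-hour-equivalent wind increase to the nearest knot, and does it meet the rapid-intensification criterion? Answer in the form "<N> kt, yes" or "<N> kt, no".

V₁: ΔP = 11, V ≈ 6.4 × 11^0.659 ≈ 31.08 kt.
V₂: ΔP = 24, V ≈ 6.4 × 24^0.659 ≈ 51.97 kt.
ΔV over 12 h = 20.89 kt → 24 h equivalent = 20.89 × 24/12 ≈ 41.78 kt.
42 kt ≥ 30 kt ⇒ rapid intensification.

42 kt, yes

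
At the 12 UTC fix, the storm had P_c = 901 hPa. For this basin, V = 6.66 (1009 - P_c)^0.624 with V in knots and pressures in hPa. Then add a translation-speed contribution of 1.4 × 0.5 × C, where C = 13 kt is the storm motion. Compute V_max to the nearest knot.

133 kt

ΔP = 1009 − 901 = 108 hPa.
108^0.624 ≈ 18.572.
V ≈ 6.66 × 18.572 ≈ 123.7 kt.
Translation term: 1.4 × 0.5 × 13 = 9.1 kt.
Corrected V ≈ 132.8 kt → 133 kt.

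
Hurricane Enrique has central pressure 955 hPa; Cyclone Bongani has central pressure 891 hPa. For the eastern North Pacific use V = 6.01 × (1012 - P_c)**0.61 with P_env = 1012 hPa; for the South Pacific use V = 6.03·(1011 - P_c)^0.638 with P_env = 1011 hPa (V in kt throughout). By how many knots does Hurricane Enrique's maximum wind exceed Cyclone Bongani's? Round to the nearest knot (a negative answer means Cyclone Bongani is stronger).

Hurricane Enrique: ΔP = 57; V ≈ 6.01 × 57^0.61 ≈ 70.79 kt.
Cyclone Bongani: ΔP = 120; V ≈ 6.03 × 120^0.638 ≈ 127.89 kt.
Difference ≈ 70.79 − 127.89 = -57.10 → -57 kt.

-57 kt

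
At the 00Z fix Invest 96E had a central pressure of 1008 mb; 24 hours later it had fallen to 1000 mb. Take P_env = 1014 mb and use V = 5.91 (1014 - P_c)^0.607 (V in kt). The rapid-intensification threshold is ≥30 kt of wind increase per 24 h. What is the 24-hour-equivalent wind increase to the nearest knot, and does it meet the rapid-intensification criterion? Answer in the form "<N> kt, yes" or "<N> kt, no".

12 kt, no

V₁: ΔP = 6, V ≈ 5.91 × 6^0.607 ≈ 17.54 kt.
V₂: ΔP = 14, V ≈ 5.91 × 14^0.607 ≈ 29.33 kt.
ΔV over 24 h = 11.79 kt → 24 h equivalent = 11.79 × 24/24 ≈ 11.79 kt.
12 kt < 30 kt ⇒ not rapid intensification.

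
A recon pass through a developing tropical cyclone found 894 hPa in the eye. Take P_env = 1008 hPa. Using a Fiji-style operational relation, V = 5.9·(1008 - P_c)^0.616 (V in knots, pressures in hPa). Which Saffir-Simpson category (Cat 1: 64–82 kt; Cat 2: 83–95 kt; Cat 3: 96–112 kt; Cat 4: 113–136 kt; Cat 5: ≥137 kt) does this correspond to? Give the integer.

3

ΔP = 1008 − 894 = 114 hPa.
V ≈ 5.9 × 114^0.616 = 5.9 × 18.49 ≈ 109 kt.
109 kt falls in the Category 3 band.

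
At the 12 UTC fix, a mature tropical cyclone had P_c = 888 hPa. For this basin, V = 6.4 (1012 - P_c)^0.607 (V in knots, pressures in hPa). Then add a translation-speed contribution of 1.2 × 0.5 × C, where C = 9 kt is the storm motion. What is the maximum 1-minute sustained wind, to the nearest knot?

ΔP = 1012 − 888 = 124 hPa.
124^0.607 ≈ 18.651.
V ≈ 6.4 × 18.651 ≈ 119.4 kt.
Translation term: 1.2 × 0.5 × 9 = 5.4 kt.
Corrected V ≈ 124.8 kt → 125 kt.

125 kt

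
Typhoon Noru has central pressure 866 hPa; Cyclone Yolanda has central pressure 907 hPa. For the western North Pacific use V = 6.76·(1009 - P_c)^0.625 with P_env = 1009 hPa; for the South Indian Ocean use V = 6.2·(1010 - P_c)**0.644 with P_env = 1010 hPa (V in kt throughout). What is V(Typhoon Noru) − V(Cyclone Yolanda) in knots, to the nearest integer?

28 kt

Typhoon Noru: ΔP = 143; V ≈ 6.76 × 143^0.625 ≈ 150.33 kt.
Cyclone Yolanda: ΔP = 103; V ≈ 6.2 × 103^0.644 ≈ 122.65 kt.
Difference ≈ 150.33 − 122.65 = 27.68 → 28 kt.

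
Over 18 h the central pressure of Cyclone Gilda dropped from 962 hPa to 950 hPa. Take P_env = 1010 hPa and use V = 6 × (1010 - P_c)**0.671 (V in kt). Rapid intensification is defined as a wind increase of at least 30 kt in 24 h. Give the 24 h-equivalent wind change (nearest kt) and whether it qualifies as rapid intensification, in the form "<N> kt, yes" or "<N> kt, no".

V₁: ΔP = 48, V ≈ 6 × 48^0.671 ≈ 80.59 kt.
V₂: ΔP = 60, V ≈ 6 × 60^0.671 ≈ 93.60 kt.
ΔV over 18 h = 13.01 kt → 24 h equivalent = 13.01 × 24/18 ≈ 17.35 kt.
17 kt < 30 kt ⇒ not rapid intensification.

17 kt, no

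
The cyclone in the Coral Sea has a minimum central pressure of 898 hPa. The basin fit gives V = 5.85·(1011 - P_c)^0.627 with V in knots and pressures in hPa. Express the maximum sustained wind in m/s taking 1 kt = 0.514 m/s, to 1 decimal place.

ΔP = 1011 − 898 = 113 hPa.
V ≈ 5.85 × 113^0.627 = 5.85 × 19.377 ≈ 113.354 kt.
113.354 × 0.514 ≈ 58.26 m/s → 58.3 m/s.

58.3 m/s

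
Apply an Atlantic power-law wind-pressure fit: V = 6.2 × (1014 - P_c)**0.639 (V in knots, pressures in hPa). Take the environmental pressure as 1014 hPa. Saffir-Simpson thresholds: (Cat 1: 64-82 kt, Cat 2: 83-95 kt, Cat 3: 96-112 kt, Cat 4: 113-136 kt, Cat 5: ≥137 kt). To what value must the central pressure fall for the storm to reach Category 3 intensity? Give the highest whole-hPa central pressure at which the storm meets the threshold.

941 hPa

Category 3 begins at V = 96 kt.
Required ΔP = (96/6.2)^(1/0.639) = 15.484^1.565 ≈ 72.79 hPa.
P_c ≤ 1014 − 72.79 = 941.21, so the highest integer P_c is 941 hPa.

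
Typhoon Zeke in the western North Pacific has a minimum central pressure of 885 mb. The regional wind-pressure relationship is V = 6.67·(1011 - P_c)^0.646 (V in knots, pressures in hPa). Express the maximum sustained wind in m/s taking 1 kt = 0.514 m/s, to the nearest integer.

78 m/s

ΔP = 1011 − 885 = 126 mb.
V ≈ 6.67 × 126^0.646 = 6.67 × 22.743 ≈ 151.693 kt.
151.693 × 0.514 ≈ 77.97 m/s → 78 m/s.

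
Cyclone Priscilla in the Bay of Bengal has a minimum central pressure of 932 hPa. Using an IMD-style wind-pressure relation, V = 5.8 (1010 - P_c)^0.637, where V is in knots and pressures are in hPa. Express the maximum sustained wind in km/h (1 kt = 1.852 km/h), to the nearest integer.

172 km/h

ΔP = 1010 − 932 = 78 hPa.
V ≈ 5.8 × 78^0.637 = 5.8 × 16.042 ≈ 93.045 kt.
93.045 × 1.852 ≈ 172.32 km/h → 172 km/h.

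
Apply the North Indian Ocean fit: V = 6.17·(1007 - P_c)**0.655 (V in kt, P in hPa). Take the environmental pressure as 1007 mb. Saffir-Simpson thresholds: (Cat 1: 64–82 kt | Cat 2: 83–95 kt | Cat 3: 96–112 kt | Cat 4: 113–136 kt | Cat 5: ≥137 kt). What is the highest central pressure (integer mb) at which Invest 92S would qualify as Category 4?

922 mb

Category 4 begins at V = 113 kt.
Required ΔP = (113/6.17)^(1/0.655) = 18.314^1.527 ≈ 84.71 mb.
P_c ≤ 1007 − 84.71 = 922.29, so the highest integer P_c is 922 mb.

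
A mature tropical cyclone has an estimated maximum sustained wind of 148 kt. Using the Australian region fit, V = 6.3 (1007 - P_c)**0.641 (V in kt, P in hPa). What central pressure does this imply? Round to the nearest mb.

869 mb

ΔP = (V / 6.3)^(1/0.641) = (148/6.3)^1.560.
148/6.3 = 23.492; 23.492^1.560 ≈ 137.63 mb.
P_c = 1007 − 137.63 = 869.37 ≈ 869 mb.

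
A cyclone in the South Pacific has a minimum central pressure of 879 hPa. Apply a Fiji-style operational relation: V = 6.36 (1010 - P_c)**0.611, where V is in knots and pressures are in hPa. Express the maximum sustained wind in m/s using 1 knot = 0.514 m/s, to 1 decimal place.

ΔP = 1010 − 879 = 131 hPa.
V ≈ 6.36 × 131^0.611 = 6.36 × 19.663 ≈ 125.058 kt.
125.058 × 0.514 ≈ 64.28 m/s → 64.3 m/s.

64.3 m/s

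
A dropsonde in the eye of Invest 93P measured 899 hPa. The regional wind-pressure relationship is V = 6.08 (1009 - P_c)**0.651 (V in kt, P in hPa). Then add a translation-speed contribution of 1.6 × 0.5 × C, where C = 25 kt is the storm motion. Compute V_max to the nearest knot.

ΔP = 1009 − 899 = 110 hPa.
110^0.651 ≈ 21.328.
V ≈ 6.08 × 21.328 ≈ 129.7 kt.
Translation term: 1.6 × 0.5 × 25 = 20 kt.
Corrected V ≈ 149.7 kt → 150 kt.

150 kt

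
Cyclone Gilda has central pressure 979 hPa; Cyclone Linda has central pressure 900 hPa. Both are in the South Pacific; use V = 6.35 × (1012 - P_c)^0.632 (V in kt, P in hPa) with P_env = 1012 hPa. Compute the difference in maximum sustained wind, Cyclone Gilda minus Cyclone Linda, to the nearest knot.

Cyclone Gilda: ΔP = 33; V ≈ 6.35 × 33^0.632 ≈ 57.87 kt.
Cyclone Linda: ΔP = 112; V ≈ 6.35 × 112^0.632 ≈ 125.28 kt.
Difference ≈ 57.87 − 125.28 = -67.41 → -67 kt.

-67 kt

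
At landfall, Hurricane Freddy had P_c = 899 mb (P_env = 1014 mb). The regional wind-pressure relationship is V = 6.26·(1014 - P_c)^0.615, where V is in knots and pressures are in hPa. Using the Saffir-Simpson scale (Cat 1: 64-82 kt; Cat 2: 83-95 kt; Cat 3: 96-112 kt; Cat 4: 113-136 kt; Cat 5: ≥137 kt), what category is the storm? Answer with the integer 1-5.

4

ΔP = 1014 − 899 = 115 mb.
V ≈ 6.26 × 115^0.615 = 6.26 × 18.51 ≈ 116 kt.
116 kt falls in the Category 4 band.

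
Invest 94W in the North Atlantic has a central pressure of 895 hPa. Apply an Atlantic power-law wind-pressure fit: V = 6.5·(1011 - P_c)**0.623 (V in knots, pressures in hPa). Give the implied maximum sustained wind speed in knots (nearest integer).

ΔP = 1011 − 895 = 116 hPa.
116^0.623 ≈ 19.327.
V ≈ 6.5 × 19.327 ≈ 125.6 kt.

126 kt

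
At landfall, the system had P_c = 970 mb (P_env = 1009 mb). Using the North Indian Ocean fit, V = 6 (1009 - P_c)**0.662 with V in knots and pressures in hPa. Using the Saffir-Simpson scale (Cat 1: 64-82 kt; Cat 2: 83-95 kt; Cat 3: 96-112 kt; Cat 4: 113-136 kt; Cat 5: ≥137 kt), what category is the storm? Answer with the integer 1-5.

ΔP = 1009 − 970 = 39 mb.
V ≈ 6 × 39^0.662 = 6 × 11.31 ≈ 68 kt.
68 kt falls in the Category 1 band.

1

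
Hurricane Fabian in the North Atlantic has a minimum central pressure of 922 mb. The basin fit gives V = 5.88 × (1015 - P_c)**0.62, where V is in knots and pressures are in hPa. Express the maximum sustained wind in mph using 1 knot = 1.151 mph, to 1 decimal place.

ΔP = 1015 − 922 = 93 mb.
V ≈ 5.88 × 93^0.62 = 5.88 × 16.613 ≈ 97.687 kt.
97.687 × 1.151 ≈ 112.44 mph → 112.4 mph.

112.4 mph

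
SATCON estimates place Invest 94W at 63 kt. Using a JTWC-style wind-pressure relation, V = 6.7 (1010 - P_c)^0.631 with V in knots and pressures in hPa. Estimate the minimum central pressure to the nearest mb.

ΔP = (V / 6.7)^(1/0.631) = (63/6.7)^1.585.
63/6.7 = 9.403; 9.403^1.585 ≈ 34.87 mb.
P_c = 1010 − 34.87 = 975.13 ≈ 975 mb.

975 mb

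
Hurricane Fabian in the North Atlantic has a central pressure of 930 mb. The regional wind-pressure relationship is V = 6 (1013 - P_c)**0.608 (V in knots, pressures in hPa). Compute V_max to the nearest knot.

88 kt

ΔP = 1013 − 930 = 83 mb.
83^0.608 ≈ 14.682.
V ≈ 6 × 14.682 ≈ 88.1 kt.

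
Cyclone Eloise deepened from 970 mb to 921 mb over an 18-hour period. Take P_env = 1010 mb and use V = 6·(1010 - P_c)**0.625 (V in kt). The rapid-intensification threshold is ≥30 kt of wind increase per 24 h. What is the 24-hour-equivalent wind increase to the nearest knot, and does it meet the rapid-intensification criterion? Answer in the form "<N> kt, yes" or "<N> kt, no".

52 kt, yes

V₁: ΔP = 40, V ≈ 6 × 40^0.625 ≈ 60.18 kt.
V₂: ΔP = 89, V ≈ 6 × 89^0.625 ≈ 99.20 kt.
ΔV over 18 h = 39.02 kt → 24 h equivalent = 39.02 × 24/18 ≈ 52.03 kt.
52 kt ≥ 30 kt ⇒ rapid intensification.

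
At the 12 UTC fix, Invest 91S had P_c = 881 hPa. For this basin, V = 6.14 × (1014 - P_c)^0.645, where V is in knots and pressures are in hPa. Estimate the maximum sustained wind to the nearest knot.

144 kt

ΔP = 1014 − 881 = 133 hPa.
133^0.645 ≈ 23.436.
V ≈ 6.14 × 23.436 ≈ 143.9 kt.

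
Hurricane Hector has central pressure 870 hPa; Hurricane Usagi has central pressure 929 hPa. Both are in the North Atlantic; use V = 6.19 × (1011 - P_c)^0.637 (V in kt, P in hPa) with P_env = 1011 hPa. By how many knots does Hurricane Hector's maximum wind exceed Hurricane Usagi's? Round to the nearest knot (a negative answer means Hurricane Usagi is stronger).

42 kt

Hurricane Hector: ΔP = 141; V ≈ 6.19 × 141^0.637 ≈ 144.79 kt.
Hurricane Usagi: ΔP = 82; V ≈ 6.19 × 82^0.637 ≈ 102.52 kt.
Difference ≈ 144.79 − 102.52 = 42.27 → 42 kt.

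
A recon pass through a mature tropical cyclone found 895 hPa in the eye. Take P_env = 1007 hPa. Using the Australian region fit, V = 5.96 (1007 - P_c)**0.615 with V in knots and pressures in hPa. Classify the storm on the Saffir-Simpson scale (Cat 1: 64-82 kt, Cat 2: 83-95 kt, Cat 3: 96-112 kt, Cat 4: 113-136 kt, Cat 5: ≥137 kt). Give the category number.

ΔP = 1007 − 895 = 112 hPa.
V ≈ 5.96 × 112^0.615 = 5.96 × 18.21 ≈ 109 kt.
109 kt falls in the Category 3 band.

3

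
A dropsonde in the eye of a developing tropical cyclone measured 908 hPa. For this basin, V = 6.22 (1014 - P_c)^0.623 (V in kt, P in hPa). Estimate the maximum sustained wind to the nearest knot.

114 kt

ΔP = 1014 − 908 = 106 hPa.
106^0.623 ≈ 18.271.
V ≈ 6.22 × 18.271 ≈ 113.6 kt.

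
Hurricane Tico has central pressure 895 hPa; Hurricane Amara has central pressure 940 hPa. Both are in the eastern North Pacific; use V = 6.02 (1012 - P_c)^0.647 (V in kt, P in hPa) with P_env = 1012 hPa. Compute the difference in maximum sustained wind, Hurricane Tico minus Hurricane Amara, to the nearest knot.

35 kt

Hurricane Tico: ΔP = 117; V ≈ 6.02 × 117^0.647 ≈ 131.13 kt.
Hurricane Amara: ΔP = 72; V ≈ 6.02 × 72^0.647 ≈ 95.78 kt.
Difference ≈ 131.13 − 95.78 = 35.35 → 35 kt.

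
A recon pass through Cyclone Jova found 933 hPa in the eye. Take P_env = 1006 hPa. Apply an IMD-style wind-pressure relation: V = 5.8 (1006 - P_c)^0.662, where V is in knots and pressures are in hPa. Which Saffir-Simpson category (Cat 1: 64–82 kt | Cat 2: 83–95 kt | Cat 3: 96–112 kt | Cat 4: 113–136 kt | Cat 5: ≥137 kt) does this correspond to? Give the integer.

3

ΔP = 1006 − 933 = 73 hPa.
V ≈ 5.8 × 73^0.662 = 5.8 × 17.12 ≈ 99 kt.
99 kt falls in the Category 3 band.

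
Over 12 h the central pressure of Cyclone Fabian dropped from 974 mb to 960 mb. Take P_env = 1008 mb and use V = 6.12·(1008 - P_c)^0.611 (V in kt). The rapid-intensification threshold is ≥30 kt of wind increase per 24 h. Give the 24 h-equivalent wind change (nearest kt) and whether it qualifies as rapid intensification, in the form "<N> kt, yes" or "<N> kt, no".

25 kt, no

V₁: ΔP = 34, V ≈ 6.12 × 34^0.611 ≈ 52.78 kt.
V₂: ΔP = 48, V ≈ 6.12 × 48^0.611 ≈ 65.16 kt.
ΔV over 12 h = 12.38 kt → 24 h equivalent = 12.38 × 24/12 ≈ 24.76 kt.
25 kt < 30 kt ⇒ not rapid intensification.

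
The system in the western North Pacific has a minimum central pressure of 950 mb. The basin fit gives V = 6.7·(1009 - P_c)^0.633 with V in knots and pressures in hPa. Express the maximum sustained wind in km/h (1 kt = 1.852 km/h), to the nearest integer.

164 km/h

ΔP = 1009 − 950 = 59 mb.
V ≈ 6.7 × 59^0.633 = 6.7 × 13.211 ≈ 88.516 kt.
88.516 × 1.852 ≈ 163.93 km/h → 164 km/h.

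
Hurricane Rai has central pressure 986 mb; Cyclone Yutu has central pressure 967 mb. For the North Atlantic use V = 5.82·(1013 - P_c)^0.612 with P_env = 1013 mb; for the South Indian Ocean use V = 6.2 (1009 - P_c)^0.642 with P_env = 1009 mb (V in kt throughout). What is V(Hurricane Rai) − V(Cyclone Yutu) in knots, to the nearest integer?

Hurricane Rai: ΔP = 27; V ≈ 5.82 × 27^0.612 ≈ 43.74 kt.
Cyclone Yutu: ΔP = 42; V ≈ 6.2 × 42^0.642 ≈ 68.32 kt.
Difference ≈ 43.74 − 68.32 = -24.58 → -25 kt.

-25 kt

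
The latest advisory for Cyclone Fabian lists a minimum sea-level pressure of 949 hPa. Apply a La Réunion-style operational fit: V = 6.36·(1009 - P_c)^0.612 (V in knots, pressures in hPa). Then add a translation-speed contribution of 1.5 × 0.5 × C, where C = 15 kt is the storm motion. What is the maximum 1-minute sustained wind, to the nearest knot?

89 kt

ΔP = 1009 − 949 = 60 hPa.
60^0.612 ≈ 12.253.
V ≈ 6.36 × 12.253 ≈ 77.9 kt.
Translation term: 1.5 × 0.5 × 15 = 11.25 kt.
Corrected V ≈ 89.15 kt → 89 kt.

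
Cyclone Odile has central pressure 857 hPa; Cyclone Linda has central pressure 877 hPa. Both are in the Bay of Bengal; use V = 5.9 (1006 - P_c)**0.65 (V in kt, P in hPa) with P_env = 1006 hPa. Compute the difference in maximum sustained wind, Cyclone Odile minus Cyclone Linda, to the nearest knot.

14 kt

Cyclone Odile: ΔP = 149; V ≈ 5.9 × 149^0.65 ≈ 152.55 kt.
Cyclone Linda: ΔP = 129; V ≈ 5.9 × 129^0.65 ≈ 138.91 kt.
Difference ≈ 152.55 − 138.91 = 13.64 → 14 kt.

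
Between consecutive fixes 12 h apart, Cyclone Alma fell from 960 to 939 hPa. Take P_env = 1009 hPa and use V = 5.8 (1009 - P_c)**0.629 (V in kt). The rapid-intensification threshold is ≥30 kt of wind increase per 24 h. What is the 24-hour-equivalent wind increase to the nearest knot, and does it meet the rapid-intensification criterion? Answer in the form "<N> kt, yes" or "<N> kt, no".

34 kt, yes

V₁: ΔP = 49, V ≈ 5.8 × 49^0.629 ≈ 67.08 kt.
V₂: ΔP = 70, V ≈ 5.8 × 70^0.629 ≈ 83.94 kt.
ΔV over 12 h = 16.86 kt → 24 h equivalent = 16.86 × 24/12 ≈ 33.72 kt.
34 kt ≥ 30 kt ⇒ rapid intensification.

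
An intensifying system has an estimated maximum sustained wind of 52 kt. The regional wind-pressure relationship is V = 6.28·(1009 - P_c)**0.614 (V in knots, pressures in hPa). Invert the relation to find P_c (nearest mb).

ΔP = (V / 6.28)^(1/0.614) = (52/6.28)^1.629.
52/6.28 = 8.280; 8.280^1.629 ≈ 31.27 mb.
P_c = 1009 − 31.27 = 977.73 ≈ 978 mb.

978 mb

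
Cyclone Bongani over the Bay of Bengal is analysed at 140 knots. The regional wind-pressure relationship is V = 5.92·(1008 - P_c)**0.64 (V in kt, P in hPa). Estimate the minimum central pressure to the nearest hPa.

ΔP = (V / 5.92)^(1/0.64) = (140/5.92)^1.562.
140/5.92 = 23.649; 23.649^1.562 ≈ 140.14 hPa.
P_c = 1008 − 140.14 = 867.86 ≈ 868 hPa.

868 hPa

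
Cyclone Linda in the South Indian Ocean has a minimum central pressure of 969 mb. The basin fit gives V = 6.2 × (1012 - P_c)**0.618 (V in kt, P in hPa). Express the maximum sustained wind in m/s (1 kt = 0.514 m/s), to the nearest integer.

ΔP = 1012 − 969 = 43 mb.
V ≈ 6.2 × 43^0.618 = 6.2 × 10.221 ≈ 63.369 kt.
63.369 × 0.514 ≈ 32.57 m/s → 33 m/s.

33 m/s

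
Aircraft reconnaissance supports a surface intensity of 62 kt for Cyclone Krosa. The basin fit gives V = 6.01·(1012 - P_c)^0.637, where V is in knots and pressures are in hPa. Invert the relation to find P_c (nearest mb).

973 mb

ΔP = (V / 6.01)^(1/0.637) = (62/6.01)^1.570.
62/6.01 = 10.316; 10.316^1.570 ≈ 39.00 mb.
P_c = 1012 − 39.00 = 973.00 ≈ 973 mb.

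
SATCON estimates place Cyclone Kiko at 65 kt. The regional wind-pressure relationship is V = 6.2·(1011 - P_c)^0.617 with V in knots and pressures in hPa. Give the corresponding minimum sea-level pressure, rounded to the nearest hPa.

ΔP = (V / 6.2)^(1/0.617) = (65/6.2)^1.621.
65/6.2 = 10.484; 10.484^1.621 ≈ 45.08 hPa.
P_c = 1011 − 45.08 = 965.92 ≈ 966 hPa.

966 hPa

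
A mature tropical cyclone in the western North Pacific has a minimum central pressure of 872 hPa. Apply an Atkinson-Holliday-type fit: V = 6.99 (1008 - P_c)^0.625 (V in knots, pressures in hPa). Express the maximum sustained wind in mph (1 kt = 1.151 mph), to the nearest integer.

173 mph

ΔP = 1008 − 872 = 136 hPa.
V ≈ 6.99 × 136^0.625 = 6.99 × 21.551 ≈ 150.640 kt.
150.640 × 1.151 ≈ 173.39 mph → 173 mph.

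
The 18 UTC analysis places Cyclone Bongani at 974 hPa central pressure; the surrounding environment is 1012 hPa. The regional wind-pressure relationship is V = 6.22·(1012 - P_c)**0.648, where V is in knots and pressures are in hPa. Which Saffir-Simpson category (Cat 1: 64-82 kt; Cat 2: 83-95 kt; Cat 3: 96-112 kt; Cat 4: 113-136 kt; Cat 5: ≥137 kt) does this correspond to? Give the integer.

1

ΔP = 1012 − 974 = 38 hPa.
V ≈ 6.22 × 38^0.648 = 6.22 × 10.56 ≈ 66 kt.
66 kt falls in the Category 1 band.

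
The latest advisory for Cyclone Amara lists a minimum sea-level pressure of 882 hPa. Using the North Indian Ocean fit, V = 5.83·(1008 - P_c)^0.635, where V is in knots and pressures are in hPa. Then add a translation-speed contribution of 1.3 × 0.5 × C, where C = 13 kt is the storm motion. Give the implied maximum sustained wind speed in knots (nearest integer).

134 kt

ΔP = 1008 − 882 = 126 hPa.
126^0.635 ≈ 21.564.
V ≈ 5.83 × 21.564 ≈ 125.7 kt.
Translation term: 1.3 × 0.5 × 13 = 8.45 kt.
Corrected V ≈ 134.15 kt → 134 kt.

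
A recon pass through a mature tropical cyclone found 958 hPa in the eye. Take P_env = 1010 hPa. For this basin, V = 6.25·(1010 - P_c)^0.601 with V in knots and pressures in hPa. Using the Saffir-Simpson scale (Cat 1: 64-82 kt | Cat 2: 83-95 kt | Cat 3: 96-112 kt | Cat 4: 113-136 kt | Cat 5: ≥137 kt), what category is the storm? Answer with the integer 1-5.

1

ΔP = 1010 − 958 = 52 hPa.
V ≈ 6.25 × 52^0.601 = 6.25 × 10.75 ≈ 67 kt.
67 kt falls in the Category 1 band.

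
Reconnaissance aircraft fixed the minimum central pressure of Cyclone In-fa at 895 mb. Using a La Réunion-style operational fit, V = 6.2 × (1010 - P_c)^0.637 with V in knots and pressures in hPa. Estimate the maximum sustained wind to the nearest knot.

127 kt

ΔP = 1010 − 895 = 115 mb.
115^0.637 ≈ 20.543.
V ≈ 6.2 × 20.543 ≈ 127.4 kt.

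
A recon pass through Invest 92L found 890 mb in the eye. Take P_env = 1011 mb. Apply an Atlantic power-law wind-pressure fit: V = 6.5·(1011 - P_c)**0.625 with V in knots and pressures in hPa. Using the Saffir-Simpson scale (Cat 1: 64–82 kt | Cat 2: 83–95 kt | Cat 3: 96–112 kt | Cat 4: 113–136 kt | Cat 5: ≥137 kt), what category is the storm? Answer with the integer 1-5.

4

ΔP = 1011 − 890 = 121 mb.
V ≈ 6.5 × 121^0.625 = 6.5 × 20.03 ≈ 130 kt.
130 kt falls in the Category 4 band.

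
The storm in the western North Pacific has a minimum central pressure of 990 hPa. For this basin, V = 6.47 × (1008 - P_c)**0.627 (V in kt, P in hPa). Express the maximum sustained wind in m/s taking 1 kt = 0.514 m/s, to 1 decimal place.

20.4 m/s

ΔP = 1008 − 990 = 18 hPa.
V ≈ 6.47 × 18^0.627 = 6.47 × 6.124 ≈ 39.624 kt.
39.624 × 0.514 ≈ 20.37 m/s → 20.4 m/s.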